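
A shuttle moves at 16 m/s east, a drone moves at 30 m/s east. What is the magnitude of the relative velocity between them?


Given: v_A = 16 m/s east, v_B = 30 m/s east
Both move in the same direction; relative speed = |v_A - v_B|
|16 - 30| = |-14|
= 14 m/s

14 m/s


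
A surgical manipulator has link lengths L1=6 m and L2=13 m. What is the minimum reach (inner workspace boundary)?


Given: L1 = 6 m, L2 = 13 m
For a 2-link planar arm, min reach = |L1 - L2| (second link folded back)
Min reach = |6 - 13|
Min reach = 7 m

7 m


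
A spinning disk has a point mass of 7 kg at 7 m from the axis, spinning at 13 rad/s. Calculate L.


Given: m = 7 kg, r = 7 m, omega = 13 rad/s
For a point mass: I = m*r^2
I = 7*7^2 = 7*49 = 343
L = I*omega = 343*13
L = 4459 kg*m^2/s

4459 kg*m^2/s


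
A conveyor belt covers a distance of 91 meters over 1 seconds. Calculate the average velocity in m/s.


Given: distance d = 91 m, time t = 1 s
Using v = d / t
v = 91 / 1
v = 91 m/s

91 m/s


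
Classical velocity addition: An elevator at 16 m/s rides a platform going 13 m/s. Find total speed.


Given: object velocity = 16 m/s, platform velocity = 13 m/s (same direction)
Using classical velocity addition: v_total = v_object + v_platform
v_total = 16 + 13
v_total = 29 m/s

29 m/s


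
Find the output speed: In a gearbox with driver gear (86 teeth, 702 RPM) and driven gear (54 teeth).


Given: N1 = 86 teeth, w1 = 702 RPM, N2 = 54 teeth
Using N1*w1 = N2*w2
w2 = N1*w1 / N2
w2 = 86*702 / 54
w2 = 60372 / 54
w2 = 1118 RPM

1118 RPM


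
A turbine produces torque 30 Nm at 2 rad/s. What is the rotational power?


Given: tau = 30 Nm, omega = 2 rad/s
Using P = tau * omega
P = 30 * 2
P = 60 W

60 W


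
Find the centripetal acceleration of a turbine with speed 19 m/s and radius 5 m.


Given: v = 19 m/s, r = 5 m
Using a_c = v^2 / r
a_c = 19^2 / 5
a_c = 361 / 5
a_c = 361/5 m/s^2

361/5 m/s^2


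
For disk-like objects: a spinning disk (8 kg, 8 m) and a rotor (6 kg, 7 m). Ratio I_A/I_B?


Given: M1=8 kg, R1=8 m, M2=6 kg, R2=7 m
For a disk: I = (1/2)*M*R^2, so I_A/I_B = (M1*R1^2)/(M2*R2^2)
M1*R1^2 = 8*64 = 512
M2*R2^2 = 6*49 = 294
I_A/I_B = 512/294 = 256/147

256/147


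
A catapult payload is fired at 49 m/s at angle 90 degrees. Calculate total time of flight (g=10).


Given: v0 = 49 m/s, theta = 90 deg, g = 10 m/s^2
sin(90) = 1
Using T = 2*v0*sin(theta) / g
T = 2*49*1 / 10
T = 98 / 10
T = 49/5 s

49/5 s


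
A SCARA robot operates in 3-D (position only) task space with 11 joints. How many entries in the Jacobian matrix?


Given: task space dimension = 3, joints = 11
Jacobian is a 3 x 11 matrix
Total entries = rows * columns
Total = 3 * 11
Total = 33

33


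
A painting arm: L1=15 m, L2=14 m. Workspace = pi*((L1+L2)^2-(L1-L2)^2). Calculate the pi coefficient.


Given: L1 = 15, L2 = 14
(L1+L2)^2 = (29)^2 = 841
(L1-L2)^2 = (1)^2 = 1
Difference = 841 - 1 = 840
This equals 4*L1*L2 = 4*15*14 = 840
Workspace area = 840*pi

840


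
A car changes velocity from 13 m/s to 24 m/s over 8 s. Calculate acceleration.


Given: initial velocity v0 = 13 m/s, final velocity v = 24 m/s, time t = 8 s
Using a = (v - v0) / t
a = (24 - 13) / 8
a = 11 / 8
a = 11/8 m/s^2

11/8 m/s^2


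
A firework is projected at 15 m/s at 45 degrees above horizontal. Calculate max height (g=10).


Given: v0 = 15 m/s, theta = 45 deg, g = 10 m/s^2
sin^2(45) = 1/2
Using H = v0^2 * sin^2(theta) / (2*g)
H = 15^2 * 1/2 / (2*10)
H = 225 * 1/2 / 20
H = 225/2 / 20
H = 45/8 m

45/8 m


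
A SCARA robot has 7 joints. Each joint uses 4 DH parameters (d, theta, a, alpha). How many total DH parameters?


Given: 7 joints, 4 DH parameters per joint (d, theta, a, alpha)
Total DH parameters = number_of_joints * 4
Total = 7 * 4
Total = 28

28


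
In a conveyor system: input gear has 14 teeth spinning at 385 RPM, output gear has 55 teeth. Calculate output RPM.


Given: N1 = 14 teeth, w1 = 385 RPM, N2 = 55 teeth
Using N1*w1 = N2*w2
w2 = N1*w1 / N2
w2 = 14*385 / 55
w2 = 5390 / 55
w2 = 98 RPM

98 RPM


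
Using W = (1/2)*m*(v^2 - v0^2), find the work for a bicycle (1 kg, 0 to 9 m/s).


Given: m = 1 kg, v0 = 0 m/s, v = 9 m/s
Using W = (1/2)*m*(v^2 - v0^2)
v^2 = 9^2 = 81
v0^2 = 0^2 = 0
v^2 - v0^2 = 81 - 0 = 81
W = (1/2)*1*81 = 81/2 J

81/2 J


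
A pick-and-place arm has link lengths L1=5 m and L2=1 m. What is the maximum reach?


Given: L1 = 5 m, L2 = 1 m
For a 2-link planar arm, max reach = L1 + L2 (fully extended)
Max reach = 5 + 1
Max reach = 6 m

6 m


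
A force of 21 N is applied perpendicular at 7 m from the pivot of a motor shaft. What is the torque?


Given: F = 21 N, r = 7 m, angle = 90 deg (perpendicular)
Using tau = F * r * sin(90)
sin(90) = 1
tau = 21 * 7 * 1
tau = 147 Nm

147 Nm


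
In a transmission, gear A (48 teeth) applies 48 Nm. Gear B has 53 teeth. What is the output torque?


Given: N1 = 48, N2 = 53, T1 = 48 Nm
Using T2/T1 = N2/N1
T2 = T1 * N2 / N1
T2 = 48 * 53 / 48
T2 = 2544 / 48
T2 = 53 Nm

53 Nm


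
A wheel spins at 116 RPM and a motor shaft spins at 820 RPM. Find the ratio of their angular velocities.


Given: RPM_A = 116, RPM_B = 820
omega = 2*pi*RPM/60, so omega_A/omega_B = RPM_A / RPM_B
omega_A/omega_B = 116 / 820
omega_A/omega_B = 29/205

29/205


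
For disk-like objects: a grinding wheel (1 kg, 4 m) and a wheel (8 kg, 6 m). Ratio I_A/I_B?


Given: M1=1 kg, R1=4 m, M2=8 kg, R2=6 m
For a disk: I = (1/2)*M*R^2, so I_A/I_B = (M1*R1^2)/(M2*R2^2)
M1*R1^2 = 1*16 = 16
M2*R2^2 = 8*36 = 288
I_A/I_B = 16/288 = 1/18

1/18


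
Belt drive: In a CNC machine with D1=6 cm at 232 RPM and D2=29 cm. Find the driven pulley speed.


Given: D1 = 6 cm, w1 = 232 RPM, D2 = 29 cm
Using D1*w1 = D2*w2
w2 = D1*w1 / D2
w2 = 6*232 / 29
w2 = 1392 / 29
w2 = 48 RPM

48 RPM


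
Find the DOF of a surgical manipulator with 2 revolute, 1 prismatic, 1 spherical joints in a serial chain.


Given: serial robot with 2 revolute, 1 prismatic, 1 spherical joints
DOF contribution per joint type: revolute=1, prismatic=1, spherical=3, fixed=0
DOF = 2*1 + 1*1 + 1*3
DOF = 6

6


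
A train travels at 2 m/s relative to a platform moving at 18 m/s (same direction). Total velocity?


Given: object velocity = 2 m/s, platform velocity = 18 m/s (same direction)
Using classical velocity addition: v_total = v_object + v_platform
v_total = 2 + 18
v_total = 20 m/s

20 m/s


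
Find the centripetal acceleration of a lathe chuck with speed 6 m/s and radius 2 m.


Given: v = 6 m/s, r = 2 m
Using a_c = v^2 / r
a_c = 6^2 / 2
a_c = 36 / 2
a_c = 18 m/s^2

18 m/s^2


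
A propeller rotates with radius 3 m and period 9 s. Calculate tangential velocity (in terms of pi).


Given: radius r = 3 m, period T = 9 s
Using v = 2*pi*r / T
v = 2*pi*3 / 9
v = 6*pi / 9
v = 2/3*pi m/s

2/3*pi m/s


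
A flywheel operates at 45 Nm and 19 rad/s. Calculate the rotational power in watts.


Given: tau = 45 Nm, omega = 19 rad/s
Using P = tau * omega
P = 45 * 19
P = 855 W

855 W


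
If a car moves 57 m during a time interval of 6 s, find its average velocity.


Given: distance d = 57 m, time t = 6 s
Using v = d / t
v = 57 / 6
v = 19/2 m/s

19/2 m/s


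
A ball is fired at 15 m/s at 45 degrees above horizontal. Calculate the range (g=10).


Given: v0 = 15 m/s, theta = 45 deg, g = 10 m/s^2
sin(2*45) = sin(90) = 1
Using R = v0^2 * sin(2*theta) / g
R = 15^2 * 1 / 10
R = 225 / 10
R = 45/2 m

45/2 m


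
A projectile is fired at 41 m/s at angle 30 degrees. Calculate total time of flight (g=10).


Given: v0 = 41 m/s, theta = 30 deg, g = 10 m/s^2
sin(30) = 1/2
Using T = 2*v0*sin(theta) / g
T = 2*41*1/2 / 10
T = 41 / 10
T = 41/10 s

41/10 s


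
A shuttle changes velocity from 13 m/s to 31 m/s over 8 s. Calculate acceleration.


Given: initial velocity v0 = 13 m/s, final velocity v = 31 m/s, time t = 8 s
Using a = (v - v0) / t
a = (31 - 13) / 8
a = 18 / 8
a = 9/4 m/s^2

9/4 m/s^2


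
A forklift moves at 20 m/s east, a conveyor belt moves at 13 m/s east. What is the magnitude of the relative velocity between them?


Given: v_A = 20 m/s east, v_B = 13 m/s east
Both move in the same direction; relative speed = |v_A - v_B|
|20 - 13| = |7|
= 7 m/s

7 m/s


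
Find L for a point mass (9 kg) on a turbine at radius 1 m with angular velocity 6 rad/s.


Given: m = 9 kg, r = 1 m, omega = 6 rad/s
For a point mass: I = m*r^2
I = 9*1^2 = 9*1 = 9
L = I*omega = 9*6
L = 54 kg*m^2/s

54 kg*m^2/s


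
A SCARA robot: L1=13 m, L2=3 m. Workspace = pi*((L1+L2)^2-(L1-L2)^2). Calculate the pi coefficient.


Given: L1 = 13, L2 = 3
(L1+L2)^2 = (16)^2 = 256
(L1-L2)^2 = (10)^2 = 100
Difference = 256 - 100 = 156
This equals 4*L1*L2 = 4*13*3 = 156
Workspace area = 156*pi

156


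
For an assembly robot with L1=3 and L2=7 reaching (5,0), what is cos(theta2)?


Given: L1 = 3, L2 = 7, target (x, y) = (5, 0)
Using cos(theta2) = (x^2 + y^2 - L1^2 - L2^2) / (2*L1*L2)
x^2 + y^2 = 5^2 + 0 = 25
L1^2 + L2^2 = 9 + 49 = 58
Numerator = 25 - 58 = -33
Denominator = 2*3*7 = 42
cos(theta2) = -33/42 = -11/14

-11/14


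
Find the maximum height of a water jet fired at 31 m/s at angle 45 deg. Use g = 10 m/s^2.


Given: v0 = 31 m/s, theta = 45 deg, g = 10 m/s^2
sin^2(45) = 1/2
Using H = v0^2 * sin^2(theta) / (2*g)
H = 31^2 * 1/2 / (2*10)
H = 961 * 1/2 / 20
H = 961/2 / 20
H = 961/40 m

961/40 m


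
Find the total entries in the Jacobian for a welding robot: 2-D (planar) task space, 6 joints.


Given: task space dimension = 2, joints = 6
Jacobian is a 2 x 6 matrix
Total entries = rows * columns
Total = 2 * 6
Total = 12

12


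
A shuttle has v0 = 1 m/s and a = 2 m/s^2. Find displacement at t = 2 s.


Given: v0 = 1 m/s, a = 2 m/s^2, t = 2 s
Using s = v0*t + (1/2)*a*t^2
s = 1*2 + (1/2)*2*2^2
s = 2 + (1/2)*8
s = 2 + 4
s = 6

6 m


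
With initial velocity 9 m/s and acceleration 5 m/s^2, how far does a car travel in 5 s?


Given: v0 = 9 m/s, a = 5 m/s^2, t = 5 s
Using s = v0*t + (1/2)*a*t^2
s = 9*5 + (1/2)*5*5^2
s = 45 + (1/2)*125
s = 45 + 125/2
s = 215/2

215/2 m


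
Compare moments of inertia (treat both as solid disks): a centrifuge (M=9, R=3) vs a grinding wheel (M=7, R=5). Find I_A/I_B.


Given: M1=9 kg, R1=3 m, M2=7 kg, R2=5 m
For a disk: I = (1/2)*M*R^2, so I_A/I_B = (M1*R1^2)/(M2*R2^2)
M1*R1^2 = 9*9 = 81
M2*R2^2 = 7*25 = 175
I_A/I_B = 81/175 = 81/175

81/175


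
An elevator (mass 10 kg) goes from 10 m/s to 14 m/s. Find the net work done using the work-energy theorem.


Given: m = 10 kg, v0 = 10 m/s, v = 14 m/s
Using W = (1/2)*m*(v^2 - v0^2)
v^2 = 14^2 = 196
v0^2 = 10^2 = 100
v^2 - v0^2 = 196 - 100 = 96
W = (1/2)*10*96 = 480 J

480 J


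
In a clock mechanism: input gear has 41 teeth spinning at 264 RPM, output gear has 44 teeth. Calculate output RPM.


Given: N1 = 41 teeth, w1 = 264 RPM, N2 = 44 teeth
Using N1*w1 = N2*w2
w2 = N1*w1 / N2
w2 = 41*264 / 44
w2 = 10824 / 44
w2 = 246 RPM

246 RPM


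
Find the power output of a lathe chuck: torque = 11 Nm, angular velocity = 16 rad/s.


Given: tau = 11 Nm, omega = 16 rad/s
Using P = tau * omega
P = 11 * 16
P = 176 W

176 W


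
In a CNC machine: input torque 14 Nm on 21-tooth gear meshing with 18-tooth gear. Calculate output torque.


Given: N1 = 21, N2 = 18, T1 = 14 Nm
Using T2/T1 = N2/N1
T2 = T1 * N2 / N1
T2 = 14 * 18 / 21
T2 = 252 / 21
T2 = 12 Nm

12 Nm


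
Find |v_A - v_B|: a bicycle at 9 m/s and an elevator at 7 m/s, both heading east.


Given: v_A = 9 m/s east, v_B = 7 m/s east
Both move in the same direction; relative speed = |v_A - v_B|
|9 - 7| = |2|
= 2 m/s

2 m/s


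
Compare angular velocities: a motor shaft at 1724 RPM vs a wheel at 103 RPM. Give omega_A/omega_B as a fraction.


Given: RPM_A = 1724, RPM_B = 103
omega = 2*pi*RPM/60, so omega_A/omega_B = RPM_A / RPM_B
omega_A/omega_B = 1724 / 103
omega_A/omega_B = 1724/103

1724/103


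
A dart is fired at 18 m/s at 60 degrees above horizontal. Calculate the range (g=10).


Given: v0 = 18 m/s, theta = 60 deg, g = 10 m/s^2
sin(2*60) = sin(120) = sqrt(3)/2
Using R = v0^2 * sin(2*theta) / g
R = 18^2 * (sqrt(3)/2) / 10
R = 324 * sqrt(3) / 20
R = 81/5*sqrt(3) m

81/5*sqrt(3) m


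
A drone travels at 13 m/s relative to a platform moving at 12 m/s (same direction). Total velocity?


Given: object velocity = 13 m/s, platform velocity = 12 m/s (same direction)
Using classical velocity addition: v_total = v_object + v_platform
v_total = 13 + 12
v_total = 25 m/s

25 m/s


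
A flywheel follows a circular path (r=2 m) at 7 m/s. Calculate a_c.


Given: v = 7 m/s, r = 2 m
Using a_c = v^2 / r
a_c = 7^2 / 2
a_c = 49 / 2
a_c = 49/2 m/s^2

49/2 m/s^2


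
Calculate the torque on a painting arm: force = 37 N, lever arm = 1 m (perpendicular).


Given: F = 37 N, r = 1 m, angle = 90 deg (perpendicular)
Using tau = F * r * sin(90)
sin(90) = 1
tau = 37 * 1 * 1
tau = 37 Nm

37 Nm


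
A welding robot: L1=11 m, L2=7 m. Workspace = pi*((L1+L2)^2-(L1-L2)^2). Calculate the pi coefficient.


Given: L1 = 11, L2 = 7
(L1+L2)^2 = (18)^2 = 324
(L1-L2)^2 = (4)^2 = 16
Difference = 324 - 16 = 308
This equals 4*L1*L2 = 4*11*7 = 308
Workspace area = 308*pi

308


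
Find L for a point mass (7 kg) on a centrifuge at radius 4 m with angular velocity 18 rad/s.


Given: m = 7 kg, r = 4 m, omega = 18 rad/s
For a point mass: I = m*r^2
I = 7*4^2 = 7*16 = 112
L = I*omega = 112*18
L = 2016 kg*m^2/s

2016 kg*m^2/s


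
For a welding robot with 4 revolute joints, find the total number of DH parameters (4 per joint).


Given: 4 joints, 4 DH parameters per joint (d, theta, a, alpha)
Total DH parameters = number_of_joints * 4
Total = 4 * 4
Total = 16

16


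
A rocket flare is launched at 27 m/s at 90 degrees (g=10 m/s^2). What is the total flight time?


Given: v0 = 27 m/s, theta = 90 deg, g = 10 m/s^2
sin(90) = 1
Using T = 2*v0*sin(theta) / g
T = 2*27*1 / 10
T = 54 / 10
T = 27/5 s

27/5 s


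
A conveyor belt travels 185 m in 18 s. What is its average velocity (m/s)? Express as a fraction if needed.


Given: distance d = 185 m, time t = 18 s
Using v = d / t
v = 185 / 18
v = 185/18 m/s

185/18 m/s


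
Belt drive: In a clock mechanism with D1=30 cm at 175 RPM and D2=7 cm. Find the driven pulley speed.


Given: D1 = 30 cm, w1 = 175 RPM, D2 = 7 cm
Using D1*w1 = D2*w2
w2 = D1*w1 / D2
w2 = 30*175 / 7
w2 = 5250 / 7
w2 = 750 RPM

750 RPM


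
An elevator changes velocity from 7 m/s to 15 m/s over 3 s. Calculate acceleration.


Given: initial velocity v0 = 7 m/s, final velocity v = 15 m/s, time t = 3 s
Using a = (v - v0) / t
a = (15 - 7) / 3
a = 8 / 3
a = 8/3 m/s^2

8/3 m/s^2


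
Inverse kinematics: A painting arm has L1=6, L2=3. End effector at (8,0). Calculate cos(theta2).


Given: L1 = 6, L2 = 3, target (x, y) = (8, 0)
Using cos(theta2) = (x^2 + y^2 - L1^2 - L2^2) / (2*L1*L2)
x^2 + y^2 = 8^2 + 0 = 64
L1^2 + L2^2 = 36 + 9 = 45
Numerator = 64 - 45 = 19
Denominator = 2*6*3 = 36
cos(theta2) = 19/36 = 19/36

19/36


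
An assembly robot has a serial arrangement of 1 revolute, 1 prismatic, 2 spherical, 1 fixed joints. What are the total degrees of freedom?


Given: serial robot with 1 revolute, 1 prismatic, 2 spherical, 1 fixed joints
DOF contribution per joint type: revolute=1, prismatic=1, spherical=3, fixed=0
DOF = 1*1 + 1*1 + 2*3 + 1*0
DOF = 8

8


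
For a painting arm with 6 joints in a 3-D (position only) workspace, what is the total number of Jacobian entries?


Given: task space dimension = 3, joints = 6
Jacobian is a 3 x 6 matrix
Total entries = rows * columns
Total = 3 * 6
Total = 18

18


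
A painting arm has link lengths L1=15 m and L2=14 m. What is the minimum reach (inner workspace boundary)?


Given: L1 = 15 m, L2 = 14 m
For a 2-link planar arm, min reach = |L1 - L2| (second link folded back)
Min reach = |15 - 14|
Min reach = 1 m

1 m


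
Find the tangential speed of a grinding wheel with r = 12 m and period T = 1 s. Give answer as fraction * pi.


Given: radius r = 12 m, period T = 1 s
Using v = 2*pi*r / T
v = 2*pi*12 / 1
v = 24*pi / 1
v = 24*pi m/s

24*pi m/s


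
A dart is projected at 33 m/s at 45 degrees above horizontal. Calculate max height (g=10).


Given: v0 = 33 m/s, theta = 45 deg, g = 10 m/s^2
sin^2(45) = 1/2
Using H = v0^2 * sin^2(theta) / (2*g)
H = 33^2 * 1/2 / (2*10)
H = 1089 * 1/2 / 20
H = 1089/2 / 20
H = 1089/40 m

1089/40 m


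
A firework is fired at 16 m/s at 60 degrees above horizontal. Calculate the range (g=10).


Given: v0 = 16 m/s, theta = 60 deg, g = 10 m/s^2
sin(2*60) = sin(120) = sqrt(3)/2
Using R = v0^2 * sin(2*theta) / g
R = 16^2 * (sqrt(3)/2) / 10
R = 256 * sqrt(3) / 20
R = 64/5*sqrt(3) m

64/5*sqrt(3) m


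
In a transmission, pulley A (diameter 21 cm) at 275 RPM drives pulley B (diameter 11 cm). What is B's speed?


Given: D1 = 21 cm, w1 = 275 RPM, D2 = 11 cm
Using D1*w1 = D2*w2
w2 = D1*w1 / D2
w2 = 21*275 / 11
w2 = 5775 / 11
w2 = 525 RPM

525 RPM


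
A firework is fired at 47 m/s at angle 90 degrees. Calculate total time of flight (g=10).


Given: v0 = 47 m/s, theta = 90 deg, g = 10 m/s^2
sin(90) = 1
Using T = 2*v0*sin(theta) / g
T = 2*47*1 / 10
T = 94 / 10
T = 47/5 s

47/5 s


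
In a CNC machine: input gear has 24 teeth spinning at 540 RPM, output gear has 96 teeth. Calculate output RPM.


Given: N1 = 24 teeth, w1 = 540 RPM, N2 = 96 teeth
Using N1*w1 = N2*w2
w2 = N1*w1 / N2
w2 = 24*540 / 96
w2 = 12960 / 96
w2 = 135 RPM

135 RPM


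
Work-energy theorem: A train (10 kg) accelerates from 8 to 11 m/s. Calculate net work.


Given: m = 10 kg, v0 = 8 m/s, v = 11 m/s
Using W = (1/2)*m*(v^2 - v0^2)
v^2 = 11^2 = 121
v0^2 = 8^2 = 64
v^2 - v0^2 = 121 - 64 = 57
W = (1/2)*10*57 = 285 J

285 J


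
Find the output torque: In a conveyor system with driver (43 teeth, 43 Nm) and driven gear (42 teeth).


Given: N1 = 43, N2 = 42, T1 = 43 Nm
Using T2/T1 = N2/N1
T2 = T1 * N2 / N1
T2 = 43 * 42 / 43
T2 = 1806 / 43
T2 = 42 Nm

42 Nm


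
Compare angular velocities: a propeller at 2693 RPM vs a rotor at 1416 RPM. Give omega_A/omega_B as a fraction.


Given: RPM_A = 2693, RPM_B = 1416
omega = 2*pi*RPM/60, so omega_A/omega_B = RPM_A / RPM_B
omega_A/omega_B = 2693 / 1416
omega_A/omega_B = 2693/1416

2693/1416


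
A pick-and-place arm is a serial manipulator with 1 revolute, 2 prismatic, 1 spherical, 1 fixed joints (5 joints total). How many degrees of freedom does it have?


Given: serial robot with 1 revolute, 2 prismatic, 1 spherical, 1 fixed joints
DOF contribution per joint type: revolute=1, prismatic=1, spherical=3, fixed=0
DOF = 1*1 + 2*1 + 1*3 + 1*0
DOF = 6

6


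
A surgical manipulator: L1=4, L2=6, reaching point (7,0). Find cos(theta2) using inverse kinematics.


Given: L1 = 4, L2 = 6, target (x, y) = (7, 0)
Using cos(theta2) = (x^2 + y^2 - L1^2 - L2^2) / (2*L1*L2)
x^2 + y^2 = 7^2 + 0 = 49
L1^2 + L2^2 = 16 + 36 = 52
Numerator = 49 - 52 = -3
Denominator = 2*4*6 = 48
cos(theta2) = -3/48 = -1/16

-1/16


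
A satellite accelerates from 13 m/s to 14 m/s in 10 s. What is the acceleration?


Given: initial velocity v0 = 13 m/s, final velocity v = 14 m/s, time t = 10 s
Using a = (v - v0) / t
a = (14 - 13) / 10
a = 1 / 10
a = 1/10 m/s^2

1/10 m/s^2


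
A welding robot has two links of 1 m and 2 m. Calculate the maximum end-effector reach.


Given: L1 = 1 m, L2 = 2 m
For a 2-link planar arm, max reach = L1 + L2 (fully extended)
Max reach = 1 + 2
Max reach = 3 m

3 m


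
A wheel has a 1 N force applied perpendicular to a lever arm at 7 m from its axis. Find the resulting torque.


Given: F = 1 N, r = 7 m, angle = 90 deg (perpendicular)
Using tau = F * r * sin(90)
sin(90) = 1
tau = 1 * 7 * 1
tau = 7 Nm

7 Nm


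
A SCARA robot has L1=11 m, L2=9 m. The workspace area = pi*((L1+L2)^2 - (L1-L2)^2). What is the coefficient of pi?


Given: L1 = 11, L2 = 9
(L1+L2)^2 = (20)^2 = 400
(L1-L2)^2 = (2)^2 = 4
Difference = 400 - 4 = 396
This equals 4*L1*L2 = 4*11*9 = 396
Workspace area = 396*pi

396


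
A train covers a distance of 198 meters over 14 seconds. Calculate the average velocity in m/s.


Given: distance d = 198 m, time t = 14 s
Using v = d / t
v = 198 / 14
v = 99/7 m/s

99/7 m/s


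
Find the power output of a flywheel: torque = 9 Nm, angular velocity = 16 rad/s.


Given: tau = 9 Nm, omega = 16 rad/s
Using P = tau * omega
P = 9 * 16
P = 144 W

144 W


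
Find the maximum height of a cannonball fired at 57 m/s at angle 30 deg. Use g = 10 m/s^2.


Given: v0 = 57 m/s, theta = 30 deg, g = 10 m/s^2
sin^2(30) = 1/4
Using H = v0^2 * sin^2(theta) / (2*g)
H = 57^2 * 1/4 / (2*10)
H = 3249 * 1/4 / 20
H = 3249/4 / 20
H = 3249/80 m

3249/80 m


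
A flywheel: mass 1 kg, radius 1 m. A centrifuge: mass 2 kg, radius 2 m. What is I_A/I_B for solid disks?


Given: M1=1 kg, R1=1 m, M2=2 kg, R2=2 m
For a disk: I = (1/2)*M*R^2, so I_A/I_B = (M1*R1^2)/(M2*R2^2)
M1*R1^2 = 1*1 = 1
M2*R2^2 = 2*4 = 8
I_A/I_B = 1/8 = 1/8

1/8


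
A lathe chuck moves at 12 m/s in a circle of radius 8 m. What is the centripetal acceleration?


Given: v = 12 m/s, r = 8 m
Using a_c = v^2 / r
a_c = 12^2 / 8
a_c = 144 / 8
a_c = 18 m/s^2

18 m/s^2


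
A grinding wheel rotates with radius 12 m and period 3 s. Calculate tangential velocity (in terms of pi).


Given: radius r = 12 m, period T = 3 s
Using v = 2*pi*r / T
v = 2*pi*12 / 3
v = 24*pi / 3
v = 8*pi m/s

8*pi m/s


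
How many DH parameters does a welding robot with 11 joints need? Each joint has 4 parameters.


Given: 11 joints, 4 DH parameters per joint (d, theta, a, alpha)
Total DH parameters = number_of_joints * 4
Total = 11 * 4
Total = 44

44


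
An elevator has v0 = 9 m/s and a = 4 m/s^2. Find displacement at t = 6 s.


Given: v0 = 9 m/s, a = 4 m/s^2, t = 6 s
Using s = v0*t + (1/2)*a*t^2
s = 9*6 + (1/2)*4*6^2
s = 54 + (1/2)*144
s = 54 + 72
s = 126

126 m


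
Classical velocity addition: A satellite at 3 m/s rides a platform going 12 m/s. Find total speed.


Given: object velocity = 3 m/s, platform velocity = 12 m/s (same direction)
Using classical velocity addition: v_total = v_object + v_platform
v_total = 3 + 12
v_total = 15 m/s

15 m/s


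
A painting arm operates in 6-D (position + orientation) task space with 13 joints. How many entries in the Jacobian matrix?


Given: task space dimension = 6, joints = 13
Jacobian is a 6 x 13 matrix
Total entries = rows * columns
Total = 6 * 13
Total = 78

78


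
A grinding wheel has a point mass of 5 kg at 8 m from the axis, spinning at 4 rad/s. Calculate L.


Given: m = 5 kg, r = 8 m, omega = 4 rad/s
For a point mass: I = m*r^2
I = 5*8^2 = 5*64 = 320
L = I*omega = 320*4
L = 1280 kg*m^2/s

1280 kg*m^2/s


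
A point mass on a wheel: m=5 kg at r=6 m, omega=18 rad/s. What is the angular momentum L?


Given: m = 5 kg, r = 6 m, omega = 18 rad/s
For a point mass: I = m*r^2
I = 5*6^2 = 5*36 = 180
L = I*omega = 180*18
L = 3240 kg*m^2/s

3240 kg*m^2/s


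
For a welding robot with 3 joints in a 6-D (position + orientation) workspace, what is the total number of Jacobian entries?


Given: task space dimension = 6, joints = 3
Jacobian is a 6 x 3 matrix
Total entries = rows * columns
Total = 6 * 3
Total = 18

18


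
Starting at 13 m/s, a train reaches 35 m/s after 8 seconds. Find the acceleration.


Given: initial velocity v0 = 13 m/s, final velocity v = 35 m/s, time t = 8 s
Using a = (v - v0) / t
a = (35 - 13) / 8
a = 22 / 8
a = 11/4 m/s^2

11/4 m/s^2


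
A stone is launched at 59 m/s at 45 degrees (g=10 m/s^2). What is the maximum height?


Given: v0 = 59 m/s, theta = 45 deg, g = 10 m/s^2
sin^2(45) = 1/2
Using H = v0^2 * sin^2(theta) / (2*g)
H = 59^2 * 1/2 / (2*10)
H = 3481 * 1/2 / 20
H = 3481/2 / 20
H = 3481/40 m

3481/40 m


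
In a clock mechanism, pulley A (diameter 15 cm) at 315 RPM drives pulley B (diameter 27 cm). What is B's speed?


Given: D1 = 15 cm, w1 = 315 RPM, D2 = 27 cm
Using D1*w1 = D2*w2
w2 = D1*w1 / D2
w2 = 15*315 / 27
w2 = 4725 / 27
w2 = 175 RPM

175 RPM


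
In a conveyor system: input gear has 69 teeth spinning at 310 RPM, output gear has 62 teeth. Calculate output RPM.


Given: N1 = 69 teeth, w1 = 310 RPM, N2 = 62 teeth
Using N1*w1 = N2*w2
w2 = N1*w1 / N2
w2 = 69*310 / 62
w2 = 21390 / 62
w2 = 345 RPM

345 RPM


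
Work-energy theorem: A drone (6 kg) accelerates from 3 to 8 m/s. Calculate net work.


Given: m = 6 kg, v0 = 3 m/s, v = 8 m/s
Using W = (1/2)*m*(v^2 - v0^2)
v^2 = 8^2 = 64
v0^2 = 3^2 = 9
v^2 - v0^2 = 64 - 9 = 55
W = (1/2)*6*55 = 165 J

165 J


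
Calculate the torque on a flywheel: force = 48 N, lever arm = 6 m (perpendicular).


Given: F = 48 N, r = 6 m, angle = 90 deg (perpendicular)
Using tau = F * r * sin(90)
sin(90) = 1
tau = 48 * 6 * 1
tau = 288 Nm

288 Nm


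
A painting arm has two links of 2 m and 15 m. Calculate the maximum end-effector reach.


Given: L1 = 2 m, L2 = 15 m
For a 2-link planar arm, max reach = L1 + L2 (fully extended)
Max reach = 2 + 15
Max reach = 17 m

17 m


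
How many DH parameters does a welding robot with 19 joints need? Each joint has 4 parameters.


Given: 19 joints, 4 DH parameters per joint (d, theta, a, alpha)
Total DH parameters = number_of_joints * 4
Total = 19 * 4
Total = 76

76


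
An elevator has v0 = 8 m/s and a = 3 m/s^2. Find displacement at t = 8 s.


Given: v0 = 8 m/s, a = 3 m/s^2, t = 8 s
Using s = v0*t + (1/2)*a*t^2
s = 8*8 + (1/2)*3*8^2
s = 64 + (1/2)*192
s = 64 + 96
s = 160

160 m


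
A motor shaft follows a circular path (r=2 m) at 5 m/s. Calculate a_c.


Given: v = 5 m/s, r = 2 m
Using a_c = v^2 / r
a_c = 5^2 / 2
a_c = 25 / 2
a_c = 25/2 m/s^2

25/2 m/s^2


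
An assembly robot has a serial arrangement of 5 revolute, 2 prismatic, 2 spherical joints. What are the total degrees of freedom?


Given: serial robot with 5 revolute, 2 prismatic, 2 spherical joints
DOF contribution per joint type: revolute=1, prismatic=1, spherical=3, fixed=0
DOF = 5*1 + 2*1 + 2*3
DOF = 13

13


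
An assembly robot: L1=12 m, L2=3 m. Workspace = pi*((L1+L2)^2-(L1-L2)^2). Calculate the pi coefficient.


Given: L1 = 12, L2 = 3
(L1+L2)^2 = (15)^2 = 225
(L1-L2)^2 = (9)^2 = 81
Difference = 225 - 81 = 144
This equals 4*L1*L2 = 4*12*3 = 144
Workspace area = 144*pi

144


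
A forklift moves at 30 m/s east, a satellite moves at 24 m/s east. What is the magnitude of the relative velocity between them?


Given: v_A = 30 m/s east, v_B = 24 m/s east
Both move in the same direction; relative speed = |v_A - v_B|
|30 - 24| = |6|
= 6 m/s

6 m/s


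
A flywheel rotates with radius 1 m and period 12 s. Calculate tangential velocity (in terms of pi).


Given: radius r = 1 m, period T = 12 s
Using v = 2*pi*r / T
v = 2*pi*1 / 12
v = 2*pi / 12
v = 1/6*pi m/s

1/6*pi m/s


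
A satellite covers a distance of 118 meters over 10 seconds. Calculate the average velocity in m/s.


Given: distance d = 118 m, time t = 10 s
Using v = d / t
v = 118 / 10
v = 59/5 m/s

59/5 m/s


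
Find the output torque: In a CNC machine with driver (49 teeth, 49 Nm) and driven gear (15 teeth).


Given: N1 = 49, N2 = 15, T1 = 49 Nm
Using T2/T1 = N2/N1
T2 = T1 * N2 / N1
T2 = 49 * 15 / 49
T2 = 735 / 49
T2 = 15 Nm

15 Nm


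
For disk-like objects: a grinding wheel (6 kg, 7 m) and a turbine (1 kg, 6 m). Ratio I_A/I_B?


Given: M1=6 kg, R1=7 m, M2=1 kg, R2=6 m
For a disk: I = (1/2)*M*R^2, so I_A/I_B = (M1*R1^2)/(M2*R2^2)
M1*R1^2 = 6*49 = 294
M2*R2^2 = 1*36 = 36
I_A/I_B = 294/36 = 49/6

49/6


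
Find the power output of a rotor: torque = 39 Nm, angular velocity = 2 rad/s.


Given: tau = 39 Nm, omega = 2 rad/s
Using P = tau * omega
P = 39 * 2
P = 78 W

78 W


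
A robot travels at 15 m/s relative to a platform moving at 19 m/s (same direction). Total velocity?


Given: object velocity = 15 m/s, platform velocity = 19 m/s (same direction)
Using classical velocity addition: v_total = v_object + v_platform
v_total = 15 + 19
v_total = 34 m/s

34 m/s


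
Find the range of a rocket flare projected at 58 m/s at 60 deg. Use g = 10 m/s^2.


Given: v0 = 58 m/s, theta = 60 deg, g = 10 m/s^2
sin(2*60) = sin(120) = sqrt(3)/2
Using R = v0^2 * sin(2*theta) / g
R = 58^2 * (sqrt(3)/2) / 10
R = 3364 * sqrt(3) / 20
R = 841/5*sqrt(3) m

841/5*sqrt(3) m


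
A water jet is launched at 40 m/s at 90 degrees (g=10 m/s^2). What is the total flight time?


Given: v0 = 40 m/s, theta = 90 deg, g = 10 m/s^2
sin(90) = 1
Using T = 2*v0*sin(theta) / g
T = 2*40*1 / 10
T = 80 / 10
T = 8 s

8 s


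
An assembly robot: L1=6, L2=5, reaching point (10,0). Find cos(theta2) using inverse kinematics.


Given: L1 = 6, L2 = 5, target (x, y) = (10, 0)
Using cos(theta2) = (x^2 + y^2 - L1^2 - L2^2) / (2*L1*L2)
x^2 + y^2 = 10^2 + 0 = 100
L1^2 + L2^2 = 36 + 25 = 61
Numerator = 100 - 61 = 39
Denominator = 2*6*5 = 60
cos(theta2) = 39/60 = 13/20

13/20


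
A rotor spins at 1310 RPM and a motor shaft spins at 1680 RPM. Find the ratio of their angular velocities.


Given: RPM_A = 1310, RPM_B = 1680
omega = 2*pi*RPM/60, so omega_A/omega_B = RPM_A / RPM_B
omega_A/omega_B = 1310 / 1680
omega_A/omega_B = 131/168

131/168


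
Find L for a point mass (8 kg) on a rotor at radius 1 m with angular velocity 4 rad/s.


Given: m = 8 kg, r = 1 m, omega = 4 rad/s
For a point mass: I = m*r^2
I = 8*1^2 = 8*1 = 8
L = I*omega = 8*4
L = 32 kg*m^2/s

32 kg*m^2/s


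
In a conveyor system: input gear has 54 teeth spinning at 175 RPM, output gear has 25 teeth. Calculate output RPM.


Given: N1 = 54 teeth, w1 = 175 RPM, N2 = 25 teeth
Using N1*w1 = N2*w2
w2 = N1*w1 / N2
w2 = 54*175 / 25
w2 = 9450 / 25
w2 = 378 RPM

378 RPM


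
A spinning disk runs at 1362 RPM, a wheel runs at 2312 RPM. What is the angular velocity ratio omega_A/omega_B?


Given: RPM_A = 1362, RPM_B = 2312
omega = 2*pi*RPM/60, so omega_A/omega_B = RPM_A / RPM_B
omega_A/omega_B = 1362 / 2312
omega_A/omega_B = 681/1156

681/1156


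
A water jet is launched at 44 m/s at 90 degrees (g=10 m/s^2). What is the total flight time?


Given: v0 = 44 m/s, theta = 90 deg, g = 10 m/s^2
sin(90) = 1
Using T = 2*v0*sin(theta) / g
T = 2*44*1 / 10
T = 88 / 10
T = 44/5 s

44/5 s


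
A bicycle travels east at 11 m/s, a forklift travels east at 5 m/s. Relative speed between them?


Given: v_A = 11 m/s east, v_B = 5 m/s east
Both move in the same direction; relative speed = |v_A - v_B|
|11 - 5| = |6|
= 6 m/s

6 m/s


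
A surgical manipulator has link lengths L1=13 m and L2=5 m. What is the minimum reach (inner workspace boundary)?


Given: L1 = 13 m, L2 = 5 m
For a 2-link planar arm, min reach = |L1 - L2| (second link folded back)
Min reach = |13 - 5|
Min reach = 8 m

8 m


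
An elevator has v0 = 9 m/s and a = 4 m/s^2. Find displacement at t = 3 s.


Given: v0 = 9 m/s, a = 4 m/s^2, t = 3 s
Using s = v0*t + (1/2)*a*t^2
s = 9*3 + (1/2)*4*3^2
s = 27 + (1/2)*36
s = 27 + 18
s = 45

45 m


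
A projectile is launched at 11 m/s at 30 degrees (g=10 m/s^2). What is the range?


Given: v0 = 11 m/s, theta = 30 deg, g = 10 m/s^2
sin(2*30) = sin(60) = sqrt(3)/2
Using R = v0^2 * sin(2*theta) / g
R = 11^2 * (sqrt(3)/2) / 10
R = 121 * sqrt(3) / 20
R = 121/20*sqrt(3) m

121/20*sqrt(3) m


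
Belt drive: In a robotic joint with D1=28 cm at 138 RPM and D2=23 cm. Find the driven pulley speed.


Given: D1 = 28 cm, w1 = 138 RPM, D2 = 23 cm
Using D1*w1 = D2*w2
w2 = D1*w1 / D2
w2 = 28*138 / 23
w2 = 3864 / 23
w2 = 168 RPM

168 RPM


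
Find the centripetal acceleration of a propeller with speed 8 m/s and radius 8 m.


Given: v = 8 m/s, r = 8 m
Using a_c = v^2 / r
a_c = 8^2 / 8
a_c = 64 / 8
a_c = 8 m/s^2

8 m/s^2


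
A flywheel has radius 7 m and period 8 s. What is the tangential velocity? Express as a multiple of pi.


Given: radius r = 7 m, period T = 8 s
Using v = 2*pi*r / T
v = 2*pi*7 / 8
v = 14*pi / 8
v = 7/4*pi m/s

7/4*pi m/s


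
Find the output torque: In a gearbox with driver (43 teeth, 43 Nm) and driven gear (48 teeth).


Given: N1 = 43, N2 = 48, T1 = 43 Nm
Using T2/T1 = N2/N1
T2 = T1 * N2 / N1
T2 = 43 * 48 / 43
T2 = 2064 / 43
T2 = 48 Nm

48 Nm


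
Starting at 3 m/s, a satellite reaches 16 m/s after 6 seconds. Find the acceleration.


Given: initial velocity v0 = 3 m/s, final velocity v = 16 m/s, time t = 6 s
Using a = (v - v0) / t
a = (16 - 3) / 6
a = 13 / 6
a = 13/6 m/s^2

13/6 m/s^2


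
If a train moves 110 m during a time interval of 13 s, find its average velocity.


Given: distance d = 110 m, time t = 13 s
Using v = d / t
v = 110 / 13
v = 110/13 m/s

110/13 m/s


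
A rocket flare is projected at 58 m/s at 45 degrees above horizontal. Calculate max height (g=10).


Given: v0 = 58 m/s, theta = 45 deg, g = 10 m/s^2
sin^2(45) = 1/2
Using H = v0^2 * sin^2(theta) / (2*g)
H = 58^2 * 1/2 / (2*10)
H = 3364 * 1/2 / 20
H = 1682 / 20
H = 841/10 m

841/10 m


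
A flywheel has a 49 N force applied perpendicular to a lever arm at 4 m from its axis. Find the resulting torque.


Given: F = 49 N, r = 4 m, angle = 90 deg (perpendicular)
Using tau = F * r * sin(90)
sin(90) = 1
tau = 49 * 4 * 1
tau = 196 Nm

196 Nm


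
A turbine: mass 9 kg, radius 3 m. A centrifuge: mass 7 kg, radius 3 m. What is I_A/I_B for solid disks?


Given: M1=9 kg, R1=3 m, M2=7 kg, R2=3 m
For a disk: I = (1/2)*M*R^2, so I_A/I_B = (M1*R1^2)/(M2*R2^2)
M1*R1^2 = 9*9 = 81
M2*R2^2 = 7*9 = 63
I_A/I_B = 81/63 = 9/7

9/7


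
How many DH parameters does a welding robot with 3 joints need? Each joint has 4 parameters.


Given: 3 joints, 4 DH parameters per joint (d, theta, a, alpha)
Total DH parameters = number_of_joints * 4
Total = 3 * 4
Total = 12

12


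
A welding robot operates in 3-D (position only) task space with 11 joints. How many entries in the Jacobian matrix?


Given: task space dimension = 3, joints = 11
Jacobian is a 3 x 11 matrix
Total entries = rows * columns
Total = 3 * 11
Total = 33

33


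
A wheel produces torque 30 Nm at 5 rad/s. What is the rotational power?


Given: tau = 30 Nm, omega = 5 rad/s
Using P = tau * omega
P = 30 * 5
P = 150 W

150 W


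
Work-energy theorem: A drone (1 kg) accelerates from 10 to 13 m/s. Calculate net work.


Given: m = 1 kg, v0 = 10 m/s, v = 13 m/s
Using W = (1/2)*m*(v^2 - v0^2)
v^2 = 13^2 = 169
v0^2 = 10^2 = 100
v^2 - v0^2 = 169 - 100 = 69
W = (1/2)*1*69 = 69/2 J

69/2 J


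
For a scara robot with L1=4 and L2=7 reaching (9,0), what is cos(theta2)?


Given: L1 = 4, L2 = 7, target (x, y) = (9, 0)
Using cos(theta2) = (x^2 + y^2 - L1^2 - L2^2) / (2*L1*L2)
x^2 + y^2 = 9^2 + 0 = 81
L1^2 + L2^2 = 16 + 49 = 65
Numerator = 81 - 65 = 16
Denominator = 2*4*7 = 56
cos(theta2) = 16/56 = 2/7

2/7


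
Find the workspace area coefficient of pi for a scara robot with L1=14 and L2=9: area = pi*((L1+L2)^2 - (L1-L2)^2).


Given: L1 = 14, L2 = 9
(L1+L2)^2 = (23)^2 = 529
(L1-L2)^2 = (5)^2 = 25
Difference = 529 - 25 = 504
This equals 4*L1*L2 = 4*14*9 = 504
Workspace area = 504*pi

504


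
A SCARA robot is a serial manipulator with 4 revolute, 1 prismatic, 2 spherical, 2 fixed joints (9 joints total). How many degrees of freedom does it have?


Given: serial robot with 4 revolute, 1 prismatic, 2 spherical, 2 fixed joints
DOF contribution per joint type: revolute=1, prismatic=1, spherical=3, fixed=0
DOF = 4*1 + 1*1 + 2*3 + 2*0
DOF = 11

11


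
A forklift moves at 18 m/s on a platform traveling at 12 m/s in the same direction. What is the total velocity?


Given: object velocity = 18 m/s, platform velocity = 12 m/s (same direction)
Using classical velocity addition: v_total = v_object + v_platform
v_total = 18 + 12
v_total = 30 m/s

30 m/s


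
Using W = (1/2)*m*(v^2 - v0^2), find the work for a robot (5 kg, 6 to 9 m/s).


Given: m = 5 kg, v0 = 6 m/s, v = 9 m/s
Using W = (1/2)*m*(v^2 - v0^2)
v^2 = 9^2 = 81
v0^2 = 6^2 = 36
v^2 - v0^2 = 81 - 36 = 45
W = (1/2)*5*45 = 225/2 J

225/2 J


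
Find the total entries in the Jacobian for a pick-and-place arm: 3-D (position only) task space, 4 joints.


Given: task space dimension = 3, joints = 4
Jacobian is a 3 x 4 matrix
Total entries = rows * columns
Total = 3 * 4
Total = 12

12


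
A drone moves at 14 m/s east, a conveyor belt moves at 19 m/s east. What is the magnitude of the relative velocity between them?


Given: v_A = 14 m/s east, v_B = 19 m/s east
Both move in the same direction; relative speed = |v_A - v_B|
|14 - 19| = |-5|
= 5 m/s

5 m/s


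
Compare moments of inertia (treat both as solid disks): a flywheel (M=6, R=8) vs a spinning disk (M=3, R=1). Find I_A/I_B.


Given: M1=6 kg, R1=8 m, M2=3 kg, R2=1 m
For a disk: I = (1/2)*M*R^2, so I_A/I_B = (M1*R1^2)/(M2*R2^2)
M1*R1^2 = 6*64 = 384
M2*R2^2 = 3*1 = 3
I_A/I_B = 384/3 = 128

128


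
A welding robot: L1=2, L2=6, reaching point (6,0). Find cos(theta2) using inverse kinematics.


Given: L1 = 2, L2 = 6, target (x, y) = (6, 0)
Using cos(theta2) = (x^2 + y^2 - L1^2 - L2^2) / (2*L1*L2)
x^2 + y^2 = 6^2 + 0 = 36
L1^2 + L2^2 = 4 + 36 = 40
Numerator = 36 - 40 = -4
Denominator = 2*2*6 = 24
cos(theta2) = -4/24 = -1/6

-1/6


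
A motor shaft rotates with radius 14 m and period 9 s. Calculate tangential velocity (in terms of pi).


Given: radius r = 14 m, period T = 9 s
Using v = 2*pi*r / T
v = 2*pi*14 / 9
v = 28*pi / 9
v = 28/9*pi m/s

28/9*pi m/s


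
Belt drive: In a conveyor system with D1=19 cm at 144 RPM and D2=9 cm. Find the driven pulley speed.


Given: D1 = 19 cm, w1 = 144 RPM, D2 = 9 cm
Using D1*w1 = D2*w2
w2 = D1*w1 / D2
w2 = 19*144 / 9
w2 = 2736 / 9
w2 = 304 RPM

304 RPM


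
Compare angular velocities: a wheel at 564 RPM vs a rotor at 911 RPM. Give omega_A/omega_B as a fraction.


Given: RPM_A = 564, RPM_B = 911
omega = 2*pi*RPM/60, so omega_A/omega_B = RPM_A / RPM_B
omega_A/omega_B = 564 / 911
omega_A/omega_B = 564/911

564/911


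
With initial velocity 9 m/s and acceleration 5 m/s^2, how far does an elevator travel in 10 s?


Given: v0 = 9 m/s, a = 5 m/s^2, t = 10 s
Using s = v0*t + (1/2)*a*t^2
s = 9*10 + (1/2)*5*10^2
s = 90 + (1/2)*500
s = 90 + 250
s = 340

340 m


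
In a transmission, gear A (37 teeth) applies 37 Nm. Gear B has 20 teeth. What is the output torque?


Given: N1 = 37, N2 = 20, T1 = 37 Nm
Using T2/T1 = N2/N1
T2 = T1 * N2 / N1
T2 = 37 * 20 / 37
T2 = 740 / 37
T2 = 20 Nm

20 Nm


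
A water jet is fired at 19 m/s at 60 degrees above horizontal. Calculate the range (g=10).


Given: v0 = 19 m/s, theta = 60 deg, g = 10 m/s^2
sin(2*60) = sin(120) = sqrt(3)/2
Using R = v0^2 * sin(2*theta) / g
R = 19^2 * (sqrt(3)/2) / 10
R = 361 * sqrt(3) / 20
R = 361/20*sqrt(3) m

361/20*sqrt(3) m


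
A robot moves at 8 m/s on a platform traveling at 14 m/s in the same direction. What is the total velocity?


Given: object velocity = 8 m/s, platform velocity = 14 m/s (same direction)
Using classical velocity addition: v_total = v_object + v_platform
v_total = 8 + 14
v_total = 22 m/s

22 m/s


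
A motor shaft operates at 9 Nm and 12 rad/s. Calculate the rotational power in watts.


Given: tau = 9 Nm, omega = 12 rad/s
Using P = tau * omega
P = 9 * 12
P = 108 W

108 W


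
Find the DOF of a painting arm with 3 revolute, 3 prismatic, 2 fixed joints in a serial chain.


Given: serial robot with 3 revolute, 3 prismatic, 2 fixed joints
DOF contribution per joint type: revolute=1, prismatic=1, spherical=3, fixed=0
DOF = 3*1 + 3*1 + 2*0
DOF = 6

6


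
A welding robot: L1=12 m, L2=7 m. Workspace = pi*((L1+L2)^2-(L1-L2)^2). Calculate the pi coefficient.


Given: L1 = 12, L2 = 7
(L1+L2)^2 = (19)^2 = 361
(L1-L2)^2 = (5)^2 = 25
Difference = 361 - 25 = 336
This equals 4*L1*L2 = 4*12*7 = 336
Workspace area = 336*pi

336


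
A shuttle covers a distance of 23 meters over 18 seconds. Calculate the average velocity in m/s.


Given: distance d = 23 m, time t = 18 s
Using v = d / t
v = 23 / 18
v = 23/18 m/s

23/18 m/s


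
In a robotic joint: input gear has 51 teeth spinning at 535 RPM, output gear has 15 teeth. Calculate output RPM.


Given: N1 = 51 teeth, w1 = 535 RPM, N2 = 15 teeth
Using N1*w1 = N2*w2
w2 = N1*w1 / N2
w2 = 51*535 / 15
w2 = 27285 / 15
w2 = 1819 RPM

1819 RPM
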